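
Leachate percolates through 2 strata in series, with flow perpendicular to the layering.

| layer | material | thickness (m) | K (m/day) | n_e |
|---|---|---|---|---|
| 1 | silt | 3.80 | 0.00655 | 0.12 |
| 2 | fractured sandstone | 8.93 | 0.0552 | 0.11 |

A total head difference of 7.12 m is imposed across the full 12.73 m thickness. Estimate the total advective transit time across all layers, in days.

With flow normal to the layers, continuity requires the same specific discharge q through every layer.
Σ(b_i/K_i) = 3.80/0.00655 + 8.93/0.0552 = 741.9 d.
q = Δh / Σ(b_i/K_i) = 7.12 / 741.9 = 0.009597 m/day.
In each layer the seepage velocity is v_i = q/n_i, so the layer transit time is t_i = b_i·n_i / q:
  layer 1 (silt): t_1 = 3.80 × 0.12 / 0.009597 = 47.52 d
  layer 2 (fractured sandstone): t_2 = 8.93 × 0.11 / 0.009597 = 102.4 d
Total t = Σ t_i = 149.9 days.

150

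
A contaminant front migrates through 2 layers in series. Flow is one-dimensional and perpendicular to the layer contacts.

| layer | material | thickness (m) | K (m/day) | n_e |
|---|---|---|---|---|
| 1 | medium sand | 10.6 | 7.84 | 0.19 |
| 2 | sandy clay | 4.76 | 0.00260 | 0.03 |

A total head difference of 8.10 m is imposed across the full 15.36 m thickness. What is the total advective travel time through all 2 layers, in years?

With flow normal to the layers, continuity requires the same specific discharge q through every layer.
Σ(b_i/K_i) = 10.6/7.84 + 4.76/0.00260 = 1832 d.
q = Δh / Σ(b_i/K_i) = 8.10 / 1832 = 0.004421 m/day.
In each layer the seepage velocity is v_i = q/n_i, so the layer transit time is t_i = b_i·n_i / q:
  layer 1 (medium sand): t_1 = 10.6 × 0.19 / 0.004421 = 455.5 d
  layer 2 (sandy clay): t_2 = 4.76 × 0.03 / 0.004421 = 32.30 d
Total t = Σ t_i = 487.8 days = 1.336 years.

1.34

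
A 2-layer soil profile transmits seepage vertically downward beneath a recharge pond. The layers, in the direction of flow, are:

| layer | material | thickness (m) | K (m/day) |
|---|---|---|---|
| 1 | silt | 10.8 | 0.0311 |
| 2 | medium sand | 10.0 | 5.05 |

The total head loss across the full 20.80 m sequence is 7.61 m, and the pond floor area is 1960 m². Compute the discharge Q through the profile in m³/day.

42.7

Flow is perpendicular to layering, so the layers act in series and the equivalent K is the thickness-weighted harmonic mean.
Total thickness L = 10.8 + 10.0 = 20.80 m.
Σ(b_i/K_i) = 10.8/0.0311 + 10.0/5.05 = 349.2 d.
K_eq = L / Σ(b_i/K_i) = 20.80 / 349.2 = 0.05956 m/day.
Q = K_eq · A · (Δh/L) = 0.05956 × 1960 × (7.61/20.80) = 42.71 m³/day.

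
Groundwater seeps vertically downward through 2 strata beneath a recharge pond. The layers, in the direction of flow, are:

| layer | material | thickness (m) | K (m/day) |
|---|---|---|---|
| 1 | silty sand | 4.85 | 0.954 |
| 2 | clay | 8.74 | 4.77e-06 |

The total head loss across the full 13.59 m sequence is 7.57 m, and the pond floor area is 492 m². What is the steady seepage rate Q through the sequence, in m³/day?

Flow is perpendicular to layering, so the layers act in series and the equivalent K is the thickness-weighted harmonic mean.
Total thickness L = 4.85 + 8.74 = 13.59 m.
Σ(b_i/K_i) = 4.85/0.954 + 8.74/4.77e-06 = 1.832e+06 d.
K_eq = L / Σ(b_i/K_i) = 13.59 / 1.832e+06 = 7.417e-06 m/day.
Q = K_eq · A · (Δh/L) = 7.417e-06 × 492 × (7.57/13.59) = 0.002033 m³/day.

0.00203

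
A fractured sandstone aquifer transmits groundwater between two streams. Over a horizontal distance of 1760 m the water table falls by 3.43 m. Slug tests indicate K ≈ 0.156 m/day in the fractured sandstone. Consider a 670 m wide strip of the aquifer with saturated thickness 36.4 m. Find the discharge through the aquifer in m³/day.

Cross-sectional area A = 670 × 36.4 = 24388 m².
Hydraulic gradient i = Δh / L = 3.43 / 1760 = 0.001949.
Darcy's law: Q = K · A · i = 0.1560 × 24388 × 0.001949 = 7.415 m³/day.

7.41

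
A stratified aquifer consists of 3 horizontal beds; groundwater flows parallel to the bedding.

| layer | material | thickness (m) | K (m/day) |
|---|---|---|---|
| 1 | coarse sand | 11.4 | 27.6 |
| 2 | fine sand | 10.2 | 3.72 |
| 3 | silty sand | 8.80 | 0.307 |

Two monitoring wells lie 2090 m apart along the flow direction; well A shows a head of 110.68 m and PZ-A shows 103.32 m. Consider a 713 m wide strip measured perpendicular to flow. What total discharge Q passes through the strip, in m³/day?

Flow is parallel to layering, so each bed carries its own Darcy discharge and the transmissivities add.
Σ(K_i·b_i) = 27.6×11.4 + 3.72×10.2 + 0.307×8.80 = 355.3 m²/day.
Hydraulic gradient i = (110.68 − 103.32) / 2090 = 7.36 / 2090 = 0.003522.
Q = Σ(K_i·b_i) · W · i = 355.3 × 713 × 0.003522 = 892.1 m³/day.

892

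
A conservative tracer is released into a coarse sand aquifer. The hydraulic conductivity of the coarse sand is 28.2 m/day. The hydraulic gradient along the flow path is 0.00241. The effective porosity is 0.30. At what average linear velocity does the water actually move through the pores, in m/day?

0.227

Hydraulic gradient i = 0.00241.
Darcy flux q = K · i = 28.20 × 0.002410 = 0.06796 m/day.
Seepage velocity v = q / n_e = 0.06796 / 0.30 = 0.2265 m/day.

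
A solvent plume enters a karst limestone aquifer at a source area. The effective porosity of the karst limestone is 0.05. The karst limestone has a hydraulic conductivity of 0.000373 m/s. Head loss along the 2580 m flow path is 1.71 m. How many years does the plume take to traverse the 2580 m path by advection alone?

Convert K: 0.000373 m/s × 86400 = 32.23 m/day.
Hydraulic gradient i = Δh / L = 1.71 / 2580 = 0.0006628.
Darcy flux q = K · i = 32.23 × 0.0006628 = 0.02136 m/day.
Seepage velocity v = q / n_e = 0.02136 / 0.05 = 0.4272 m/day.
Travel time t = L / v = 2580 / 0.4272 = 6039 days = 16.53 years.

16.5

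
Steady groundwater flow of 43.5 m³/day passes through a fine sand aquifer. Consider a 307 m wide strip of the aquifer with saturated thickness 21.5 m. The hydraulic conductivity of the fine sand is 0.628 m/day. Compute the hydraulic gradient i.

0.0105

Cross-sectional area A = 307 × 21.5 = 6600 m².
From Q = K·A·i, i = Q / (K·A) = 43.5 / (0.6280 × 6600) = 0.01049.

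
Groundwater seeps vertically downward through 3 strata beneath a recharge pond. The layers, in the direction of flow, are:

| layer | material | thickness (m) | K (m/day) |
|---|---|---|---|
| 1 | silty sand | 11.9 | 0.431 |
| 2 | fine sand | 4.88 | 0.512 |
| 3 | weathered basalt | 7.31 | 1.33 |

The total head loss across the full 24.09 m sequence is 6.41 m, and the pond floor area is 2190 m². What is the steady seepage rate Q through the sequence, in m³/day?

Flow is perpendicular to layering, so the layers act in series and the equivalent K is the thickness-weighted harmonic mean.
Total thickness L = 11.9 + 4.88 + 7.31 = 24.09 m.
Σ(b_i/K_i) = 11.9/0.431 + 4.88/0.512 + 7.31/1.33 = 42.64 d.
K_eq = L / Σ(b_i/K_i) = 24.09 / 42.64 = 0.5650 m/day.
Q = K_eq · A · (Δh/L) = 0.5650 × 2190 × (6.41/24.09) = 329.2 m³/day.

329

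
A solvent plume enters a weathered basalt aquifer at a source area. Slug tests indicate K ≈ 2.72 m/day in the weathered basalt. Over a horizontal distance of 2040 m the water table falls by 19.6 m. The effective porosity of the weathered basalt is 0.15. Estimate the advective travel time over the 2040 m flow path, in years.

32.1

Hydraulic gradient i = Δh / L = 19.6 / 2040 = 0.009608.
Darcy flux q = K · i = 2.720 × 0.009608 = 0.02613 m/day.
Seepage velocity v = q / n_e = 0.02613 / 0.15 = 0.1742 m/day.
Travel time t = L / v = 2040 / 0.1742 = 11709 days = 32.06 years.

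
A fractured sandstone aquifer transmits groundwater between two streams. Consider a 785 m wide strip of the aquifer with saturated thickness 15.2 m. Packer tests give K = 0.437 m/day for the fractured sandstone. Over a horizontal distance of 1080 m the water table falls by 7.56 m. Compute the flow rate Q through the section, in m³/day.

36.5

Cross-sectional area A = 785 × 15.2 = 11932 m².
Hydraulic gradient i = Δh / L = 7.56 / 1080 = 0.007000.
Darcy's law: Q = K · A · i = 0.4370 × 11932 × 0.007000 = 36.50 m³/day.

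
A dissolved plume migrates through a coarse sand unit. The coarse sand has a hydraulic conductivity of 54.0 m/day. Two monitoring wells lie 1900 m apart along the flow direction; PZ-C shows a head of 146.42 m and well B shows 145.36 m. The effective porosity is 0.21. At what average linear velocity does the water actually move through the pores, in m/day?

Hydraulic gradient i = (146.42 − 145.36) / 1900 = 1.06 / 1900 = 0.0005579.
Darcy flux q = K · i = 54.00 × 0.0005579 = 0.03013 m/day.
Seepage velocity v = q / n_e = 0.03013 / 0.21 = 0.1435 m/day.

0.143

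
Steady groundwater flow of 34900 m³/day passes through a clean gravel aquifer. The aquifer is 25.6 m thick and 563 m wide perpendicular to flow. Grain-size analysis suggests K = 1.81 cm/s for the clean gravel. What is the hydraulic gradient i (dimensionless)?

0.00155

Convert K: 1.81 cm/s × 864 = 1564 m/day.
Cross-sectional area A = 563 × 25.6 = 14413 m².
From Q = K·A·i, i = Q / (K·A) = 34900 / (1564 × 14413) = 0.001548.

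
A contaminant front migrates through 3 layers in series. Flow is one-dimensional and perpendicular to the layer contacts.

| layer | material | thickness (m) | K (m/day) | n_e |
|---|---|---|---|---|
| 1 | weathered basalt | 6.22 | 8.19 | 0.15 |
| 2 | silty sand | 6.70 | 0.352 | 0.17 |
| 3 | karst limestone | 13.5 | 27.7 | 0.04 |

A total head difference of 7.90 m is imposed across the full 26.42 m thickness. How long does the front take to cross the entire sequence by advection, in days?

With flow normal to the layers, continuity requires the same specific discharge q through every layer.
Σ(b_i/K_i) = 6.22/8.19 + 6.70/0.352 + 13.5/27.7 = 20.28 d.
q = Δh / Σ(b_i/K_i) = 7.90 / 20.28 = 0.3895 m/day.
In each layer the seepage velocity is v_i = q/n_i, so the layer transit time is t_i = b_i·n_i / q:
  layer 1 (weathered basalt): t_1 = 6.22 × 0.15 / 0.3895 = 2.395 d
  layer 2 (silty sand): t_2 = 6.70 × 0.17 / 0.3895 = 2.924 d
  layer 3 (karst limestone): t_3 = 13.5 × 0.04 / 0.3895 = 1.386 d
Total t = Σ t_i = 6.706 days.

6.71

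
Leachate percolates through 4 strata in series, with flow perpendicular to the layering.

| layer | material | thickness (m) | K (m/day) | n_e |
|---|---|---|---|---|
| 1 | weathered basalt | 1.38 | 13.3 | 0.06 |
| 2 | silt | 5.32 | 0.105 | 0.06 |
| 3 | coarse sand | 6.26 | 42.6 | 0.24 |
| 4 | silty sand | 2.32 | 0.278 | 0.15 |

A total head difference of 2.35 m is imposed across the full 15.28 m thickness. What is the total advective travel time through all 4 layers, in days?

56.8

With flow normal to the layers, continuity requires the same specific discharge q through every layer.
Σ(b_i/K_i) = 1.38/13.3 + 5.32/0.105 + 6.26/42.6 + 2.32/0.278 = 59.26 d.
q = Δh / Σ(b_i/K_i) = 2.35 / 59.26 = 0.03965 m/day.
In each layer the seepage velocity is v_i = q/n_i, so the layer transit time is t_i = b_i·n_i / q:
  layer 1 (weathered basalt): t_1 = 1.38 × 0.06 / 0.03965 = 2.088 d
  layer 2 (silt): t_2 = 5.32 × 0.06 / 0.03965 = 8.050 d
  layer 3 (coarse sand): t_3 = 6.26 × 0.24 / 0.03965 = 37.89 d
  layer 4 (silty sand): t_4 = 2.32 × 0.15 / 0.03965 = 8.776 d
Total t = Σ t_i = 56.80 days.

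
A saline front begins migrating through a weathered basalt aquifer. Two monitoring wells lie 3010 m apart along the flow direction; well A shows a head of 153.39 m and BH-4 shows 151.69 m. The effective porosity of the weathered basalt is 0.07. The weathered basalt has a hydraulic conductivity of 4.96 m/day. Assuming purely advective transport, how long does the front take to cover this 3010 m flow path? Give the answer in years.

Hydraulic gradient i = (153.39 − 151.69) / 3010 = 1.7 / 3010 = 0.0005648.
Darcy flux q = K · i = 4.960 × 0.0005648 = 0.002801 m/day.
Seepage velocity v = q / n_e = 0.002801 / 0.07 = 0.04002 m/day.
Travel time t = L / v = 3010 / 0.04002 = 75214 days = 205.9 years.

206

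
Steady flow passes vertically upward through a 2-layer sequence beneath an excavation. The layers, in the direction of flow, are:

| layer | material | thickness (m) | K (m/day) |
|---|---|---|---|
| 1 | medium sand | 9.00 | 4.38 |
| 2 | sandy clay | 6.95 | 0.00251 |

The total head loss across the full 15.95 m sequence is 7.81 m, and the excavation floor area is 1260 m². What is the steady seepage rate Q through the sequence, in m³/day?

Flow is perpendicular to layering, so the layers act in series and the equivalent K is the thickness-weighted harmonic mean.
Total thickness L = 9.00 + 6.95 = 15.95 m.
Σ(b_i/K_i) = 9.00/4.38 + 6.95/0.00251 = 2771 d.
K_eq = L / Σ(b_i/K_i) = 15.95 / 2771 = 0.005756 m/day.
Q = K_eq · A · (Δh/L) = 0.005756 × 1260 × (7.81/15.95) = 3.551 m³/day.

3.55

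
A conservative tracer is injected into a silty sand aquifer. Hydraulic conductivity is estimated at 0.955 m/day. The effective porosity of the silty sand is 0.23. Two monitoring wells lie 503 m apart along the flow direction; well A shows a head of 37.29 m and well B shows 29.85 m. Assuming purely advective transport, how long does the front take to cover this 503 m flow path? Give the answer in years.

22.4

Hydraulic gradient i = (37.29 − 29.85) / 503 = 7.44 / 503 = 0.01479.
Darcy flux q = K · i = 0.9550 × 0.01479 = 0.01413 m/day.
Seepage velocity v = q / n_e = 0.01413 / 0.23 = 0.06142 m/day.
Travel time t = L / v = 503 / 0.06142 = 8190 days = 22.42 years.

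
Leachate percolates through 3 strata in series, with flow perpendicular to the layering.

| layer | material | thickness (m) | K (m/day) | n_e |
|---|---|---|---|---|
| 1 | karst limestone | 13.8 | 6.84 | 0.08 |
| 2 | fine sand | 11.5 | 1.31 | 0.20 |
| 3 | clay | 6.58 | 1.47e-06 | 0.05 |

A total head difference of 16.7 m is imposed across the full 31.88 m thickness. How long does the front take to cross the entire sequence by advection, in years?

2740

With flow normal to the layers, continuity requires the same specific discharge q through every layer.
Σ(b_i/K_i) = 13.8/6.84 + 11.5/1.31 + 6.58/1.47e-06 = 4.476e+06 d.
q = Δh / Σ(b_i/K_i) = 16.7 / 4.476e+06 = 3.731e-06 m/day.
In each layer the seepage velocity is v_i = q/n_i, so the layer transit time is t_i = b_i·n_i / q:
  layer 1 (karst limestone): t_1 = 13.8 × 0.08 / 3.731e-06 = 2.959e+05 d
  layer 2 (fine sand): t_2 = 11.5 × 0.20 / 3.731e-06 = 6.165e+05 d
  layer 3 (clay): t_3 = 6.58 × 0.05 / 3.731e-06 = 88184 d
Total t = Σ t_i = 1.001e+06 days = 2739 years.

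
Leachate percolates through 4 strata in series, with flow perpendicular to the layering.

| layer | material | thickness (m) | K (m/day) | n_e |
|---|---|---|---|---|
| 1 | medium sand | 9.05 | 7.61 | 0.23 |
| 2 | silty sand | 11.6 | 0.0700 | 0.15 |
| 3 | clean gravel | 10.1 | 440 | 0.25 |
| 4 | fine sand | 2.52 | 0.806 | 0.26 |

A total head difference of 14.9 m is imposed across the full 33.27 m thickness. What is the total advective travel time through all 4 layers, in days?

With flow normal to the layers, continuity requires the same specific discharge q through every layer.
Σ(b_i/K_i) = 9.05/7.61 + 11.6/0.0700 + 10.1/440 + 2.52/0.806 = 170.1 d.
q = Δh / Σ(b_i/K_i) = 14.9 / 170.1 = 0.08762 m/day.
In each layer the seepage velocity is v_i = q/n_i, so the layer transit time is t_i = b_i·n_i / q:
  layer 1 (medium sand): t_1 = 9.05 × 0.23 / 0.08762 = 23.76 d
  layer 2 (silty sand): t_2 = 11.6 × 0.15 / 0.08762 = 19.86 d
  layer 3 (clean gravel): t_3 = 10.1 × 0.25 / 0.08762 = 28.82 d
  layer 4 (fine sand): t_4 = 2.52 × 0.26 / 0.08762 = 7.478 d
Total t = Σ t_i = 79.91 days.

79.9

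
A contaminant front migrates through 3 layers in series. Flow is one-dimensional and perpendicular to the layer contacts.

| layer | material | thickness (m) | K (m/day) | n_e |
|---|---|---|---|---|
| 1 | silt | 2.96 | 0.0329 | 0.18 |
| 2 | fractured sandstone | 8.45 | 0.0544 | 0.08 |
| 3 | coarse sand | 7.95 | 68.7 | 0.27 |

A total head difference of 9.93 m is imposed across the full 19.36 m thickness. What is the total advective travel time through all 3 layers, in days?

82.9

With flow normal to the layers, continuity requires the same specific discharge q through every layer.
Σ(b_i/K_i) = 2.96/0.0329 + 8.45/0.0544 + 7.95/68.7 = 245.4 d.
q = Δh / Σ(b_i/K_i) = 9.93 / 245.4 = 0.04046 m/day.
In each layer the seepage velocity is v_i = q/n_i, so the layer transit time is t_i = b_i·n_i / q:
  layer 1 (silt): t_1 = 2.96 × 0.18 / 0.04046 = 13.17 d
  layer 2 (fractured sandstone): t_2 = 8.45 × 0.08 / 0.04046 = 16.71 d
  layer 3 (coarse sand): t_3 = 7.95 × 0.27 / 0.04046 = 53.05 d
Total t = Σ t_i = 82.92 days.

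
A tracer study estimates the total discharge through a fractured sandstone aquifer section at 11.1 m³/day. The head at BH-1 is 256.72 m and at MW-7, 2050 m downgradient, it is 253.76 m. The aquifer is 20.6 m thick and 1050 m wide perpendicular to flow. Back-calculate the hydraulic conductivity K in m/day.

0.355

Cross-sectional area A = 1050 × 20.6 = 21630 m².
Hydraulic gradient i = (256.72 − 253.76) / 2050 = 2.96 / 2050 = 0.001444.
From Q = K·A·i, K = Q / (A·i) = 11.1 / (21630 × 0.001444) = 0.3554 m/day.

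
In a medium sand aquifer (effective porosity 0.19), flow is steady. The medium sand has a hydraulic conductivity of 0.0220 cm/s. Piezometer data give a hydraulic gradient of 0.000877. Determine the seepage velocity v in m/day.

0.0877

Convert K: 0.0220 cm/s × 864 = 19.01 m/day.
Hydraulic gradient i = 0.000877.
Darcy flux q = K · i = 19.01 × 0.0008770 = 0.01667 m/day.
Seepage velocity v = q / n_e = 0.01667 / 0.19 = 0.08774 m/day.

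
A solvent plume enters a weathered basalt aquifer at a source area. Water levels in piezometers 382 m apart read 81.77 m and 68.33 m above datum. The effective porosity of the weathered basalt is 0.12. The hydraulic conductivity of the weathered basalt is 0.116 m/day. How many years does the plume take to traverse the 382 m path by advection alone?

30.8

Hydraulic gradient i = (81.77 − 68.33) / 382 = 13.44 / 382 = 0.03518.
Darcy flux q = K · i = 0.1160 × 0.03518 = 0.004081 m/day.
Seepage velocity v = q / n_e = 0.004081 / 0.12 = 0.03401 m/day.
Travel time t = L / v = 382 / 0.03401 = 11232 days = 30.75 years.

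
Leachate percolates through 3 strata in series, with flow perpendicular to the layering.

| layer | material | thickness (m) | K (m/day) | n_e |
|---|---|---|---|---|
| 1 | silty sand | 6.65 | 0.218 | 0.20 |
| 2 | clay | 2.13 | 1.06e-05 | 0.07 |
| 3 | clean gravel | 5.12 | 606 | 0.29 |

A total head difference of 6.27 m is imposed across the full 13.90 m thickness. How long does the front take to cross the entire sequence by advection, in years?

With flow normal to the layers, continuity requires the same specific discharge q through every layer.
Σ(b_i/K_i) = 6.65/0.218 + 2.13/1.06e-05 + 5.12/606 = 2.010e+05 d.
q = Δh / Σ(b_i/K_i) = 6.27 / 2.010e+05 = 3.120e-05 m/day.
In each layer the seepage velocity is v_i = q/n_i, so the layer transit time is t_i = b_i·n_i / q:
  layer 1 (silty sand): t_1 = 6.65 × 0.20 / 3.120e-05 = 42631 d
  layer 2 (clay): t_2 = 2.13 × 0.07 / 3.120e-05 = 4779 d
  layer 3 (clean gravel): t_3 = 5.12 × 0.29 / 3.120e-05 = 47593 d
Total t = Σ t_i = 95003 days = 260.1 years.

260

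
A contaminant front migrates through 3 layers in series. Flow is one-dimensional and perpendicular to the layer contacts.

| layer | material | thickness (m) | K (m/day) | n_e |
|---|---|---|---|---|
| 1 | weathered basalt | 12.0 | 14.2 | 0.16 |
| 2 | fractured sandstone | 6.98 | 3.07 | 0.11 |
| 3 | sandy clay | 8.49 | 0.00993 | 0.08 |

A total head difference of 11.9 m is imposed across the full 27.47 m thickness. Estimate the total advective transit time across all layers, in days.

243

With flow normal to the layers, continuity requires the same specific discharge q through every layer.
Σ(b_i/K_i) = 12.0/14.2 + 6.98/3.07 + 8.49/0.00993 = 858.1 d.
q = Δh / Σ(b_i/K_i) = 11.9 / 858.1 = 0.01387 m/day.
In each layer the seepage velocity is v_i = q/n_i, so the layer transit time is t_i = b_i·n_i / q:
  layer 1 (weathered basalt): t_1 = 12.0 × 0.16 / 0.01387 = 138.5 d
  layer 2 (fractured sandstone): t_2 = 6.98 × 0.11 / 0.01387 = 55.37 d
  layer 3 (sandy clay): t_3 = 8.49 × 0.08 / 0.01387 = 48.98 d
Total t = Σ t_i = 242.8 days.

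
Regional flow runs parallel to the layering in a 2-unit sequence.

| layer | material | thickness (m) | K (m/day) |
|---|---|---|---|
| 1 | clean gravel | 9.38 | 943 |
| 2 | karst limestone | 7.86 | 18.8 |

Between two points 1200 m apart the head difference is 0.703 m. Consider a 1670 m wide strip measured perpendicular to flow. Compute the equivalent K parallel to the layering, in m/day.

Flow is parallel to layering, so each bed carries its own Darcy discharge and the transmissivities add.
Σ(K_i·b_i) = 943×9.38 + 18.8×7.86 = 8993 m²/day.
Total thickness b = 17.24 m, so K_eq = Σ(K_i·b_i)/b = 521.6 m/day.

522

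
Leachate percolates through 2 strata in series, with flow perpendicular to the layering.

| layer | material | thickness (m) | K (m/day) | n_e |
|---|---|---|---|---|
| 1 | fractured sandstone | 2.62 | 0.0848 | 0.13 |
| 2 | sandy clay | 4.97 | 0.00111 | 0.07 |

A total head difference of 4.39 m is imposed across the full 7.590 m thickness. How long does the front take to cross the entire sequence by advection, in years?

1.94

With flow normal to the layers, continuity requires the same specific discharge q through every layer.
Σ(b_i/K_i) = 2.62/0.0848 + 4.97/0.00111 = 4508 d.
q = Δh / Σ(b_i/K_i) = 4.39 / 4508 = 0.0009737 m/day.
In each layer the seepage velocity is v_i = q/n_i, so the layer transit time is t_i = b_i·n_i / q:
  layer 1 (fractured sandstone): t_1 = 2.62 × 0.13 / 0.0009737 = 349.8 d
  layer 2 (sandy clay): t_2 = 4.97 × 0.07 / 0.0009737 = 357.3 d
Total t = Σ t_i = 707.1 days = 1.936 years.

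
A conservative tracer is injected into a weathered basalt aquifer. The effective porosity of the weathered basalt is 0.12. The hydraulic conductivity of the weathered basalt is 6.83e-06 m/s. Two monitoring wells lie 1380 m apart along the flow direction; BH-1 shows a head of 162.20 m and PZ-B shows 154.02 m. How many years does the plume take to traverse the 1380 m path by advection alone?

Convert K: 6.83e-06 m/s × 86400 = 0.5901 m/day.
Hydraulic gradient i = (162.20 − 154.02) / 1380 = 8.18 / 1380 = 0.005928.
Darcy flux q = K · i = 0.5901 × 0.005928 = 0.003498 m/day.
Seepage velocity v = q / n_e = 0.003498 / 0.12 = 0.02915 m/day.
Travel time t = L / v = 1380 / 0.02915 = 47343 days = 129.6 years.

130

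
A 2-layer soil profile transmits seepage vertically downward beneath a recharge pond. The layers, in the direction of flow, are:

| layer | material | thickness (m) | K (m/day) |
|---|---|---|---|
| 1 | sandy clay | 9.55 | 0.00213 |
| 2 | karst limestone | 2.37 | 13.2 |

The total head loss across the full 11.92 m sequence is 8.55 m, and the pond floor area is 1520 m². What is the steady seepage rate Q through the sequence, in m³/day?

Flow is perpendicular to layering, so the layers act in series and the equivalent K is the thickness-weighted harmonic mean.
Total thickness L = 9.55 + 2.37 = 11.92 m.
Σ(b_i/K_i) = 9.55/0.00213 + 2.37/13.2 = 4484 d.
K_eq = L / Σ(b_i/K_i) = 11.92 / 4484 = 0.002658 m/day.
Q = K_eq · A · (Δh/L) = 0.002658 × 1520 × (8.55/11.92) = 2.898 m³/day.

2.90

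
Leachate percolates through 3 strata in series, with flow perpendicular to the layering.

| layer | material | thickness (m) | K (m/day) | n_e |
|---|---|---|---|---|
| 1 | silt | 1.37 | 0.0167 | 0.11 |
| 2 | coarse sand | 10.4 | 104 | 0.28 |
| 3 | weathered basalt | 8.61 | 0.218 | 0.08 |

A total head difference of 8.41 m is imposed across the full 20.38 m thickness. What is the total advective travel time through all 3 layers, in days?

With flow normal to the layers, continuity requires the same specific discharge q through every layer.
Σ(b_i/K_i) = 1.37/0.0167 + 10.4/104 + 8.61/0.218 = 121.6 d.
q = Δh / Σ(b_i/K_i) = 8.41 / 121.6 = 0.06914 m/day.
In each layer the seepage velocity is v_i = q/n_i, so the layer transit time is t_i = b_i·n_i / q:
  layer 1 (silt): t_1 = 1.37 × 0.11 / 0.06914 = 2.180 d
  layer 2 (coarse sand): t_2 = 10.4 × 0.28 / 0.06914 = 42.12 d
  layer 3 (weathered basalt): t_3 = 8.61 × 0.08 / 0.06914 = 9.962 d
Total t = Σ t_i = 54.26 days.

54.3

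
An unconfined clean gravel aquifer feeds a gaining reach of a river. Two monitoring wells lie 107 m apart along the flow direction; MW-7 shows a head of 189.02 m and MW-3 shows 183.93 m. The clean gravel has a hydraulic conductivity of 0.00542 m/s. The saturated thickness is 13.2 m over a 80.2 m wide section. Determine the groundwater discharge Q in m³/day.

Convert K: 0.00542 m/s × 86400 = 468.3 m/day.
Cross-sectional area A = 80.2 × 13.2 = 1059 m².
Hydraulic gradient i = (189.02 − 183.93) / 107 = 5.09 / 107 = 0.04757.
Darcy's law: Q = K · A · i = 468.3 × 1059 × 0.04757 = 23583 m³/day.

23600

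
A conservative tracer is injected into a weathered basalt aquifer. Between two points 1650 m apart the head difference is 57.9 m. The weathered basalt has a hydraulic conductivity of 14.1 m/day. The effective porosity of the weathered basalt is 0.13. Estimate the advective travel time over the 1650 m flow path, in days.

434

Hydraulic gradient i = Δh / L = 57.9 / 1650 = 0.03509.
Darcy flux q = K · i = 14.10 × 0.03509 = 0.4948 m/day.
Seepage velocity v = q / n_e = 0.4948 / 0.13 = 3.806 m/day.
Travel time t = L / v = 1650 / 3.806 = 433.5 days.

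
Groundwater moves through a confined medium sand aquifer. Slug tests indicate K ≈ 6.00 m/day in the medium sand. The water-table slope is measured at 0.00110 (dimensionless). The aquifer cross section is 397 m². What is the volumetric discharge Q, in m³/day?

Hydraulic gradient i = 0.00110.
Darcy's law: Q = K · A · i = 6.000 × 397.0 × 0.001100 = 2.620 m³/day.

2.62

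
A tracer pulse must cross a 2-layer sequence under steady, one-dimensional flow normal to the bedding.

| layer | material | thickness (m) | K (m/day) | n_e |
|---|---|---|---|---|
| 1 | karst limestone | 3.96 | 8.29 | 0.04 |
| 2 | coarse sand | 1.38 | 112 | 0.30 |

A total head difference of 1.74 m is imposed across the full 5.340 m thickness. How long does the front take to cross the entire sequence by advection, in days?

0.161

With flow normal to the layers, continuity requires the same specific discharge q through every layer.
Σ(b_i/K_i) = 3.96/8.29 + 1.38/112 = 0.4900 d.
q = Δh / Σ(b_i/K_i) = 1.74 / 0.4900 = 3.551 m/day.
In each layer the seepage velocity is v_i = q/n_i, so the layer transit time is t_i = b_i·n_i / q:
  layer 1 (karst limestone): t_1 = 3.96 × 0.04 / 3.551 = 0.04461 d
  layer 2 (coarse sand): t_2 = 1.38 × 0.30 / 3.551 = 0.1166 d
Total t = Σ t_i = 0.1612 days.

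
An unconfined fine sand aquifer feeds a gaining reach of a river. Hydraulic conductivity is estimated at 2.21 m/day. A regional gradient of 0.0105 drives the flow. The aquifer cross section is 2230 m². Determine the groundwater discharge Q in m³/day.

51.7

Hydraulic gradient i = 0.0105.
Darcy's law: Q = K · A · i = 2.210 × 2230 × 0.01050 = 51.75 m³/day.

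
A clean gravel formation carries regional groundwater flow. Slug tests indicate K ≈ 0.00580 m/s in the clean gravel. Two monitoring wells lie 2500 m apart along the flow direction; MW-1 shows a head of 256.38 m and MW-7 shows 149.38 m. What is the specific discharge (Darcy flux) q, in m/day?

Convert K: 0.00580 m/s × 86400 = 501.1 m/day.
Hydraulic gradient i = (256.38 − 149.38) / 2500 = 107 / 2500 = 0.04280.
Specific discharge q = K · i = 501.1 × 0.04280 = 21.45 m/day.

21.4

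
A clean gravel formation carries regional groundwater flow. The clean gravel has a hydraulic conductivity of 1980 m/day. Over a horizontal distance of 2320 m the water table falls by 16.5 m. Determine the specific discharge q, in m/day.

14.1

Hydraulic gradient i = Δh / L = 16.5 / 2320 = 0.007112.
Specific discharge q = K · i = 1980 × 0.007112 = 14.08 m/day.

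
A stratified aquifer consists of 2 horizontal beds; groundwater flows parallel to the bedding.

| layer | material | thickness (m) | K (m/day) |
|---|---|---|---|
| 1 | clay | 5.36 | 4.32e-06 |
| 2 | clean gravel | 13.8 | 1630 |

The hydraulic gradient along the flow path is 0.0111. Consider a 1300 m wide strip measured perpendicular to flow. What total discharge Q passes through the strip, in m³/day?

Flow is parallel to layering, so each bed carries its own Darcy discharge and the transmissivities add.
Σ(K_i·b_i) = 4.32e-06×5.36 + 1630×13.8 = 22494 m²/day.
Hydraulic gradient i = 0.0111.
Q = Σ(K_i·b_i) · W · i = 22494 × 1300 × 0.01110 = 3.246e+05 m³/day.

325000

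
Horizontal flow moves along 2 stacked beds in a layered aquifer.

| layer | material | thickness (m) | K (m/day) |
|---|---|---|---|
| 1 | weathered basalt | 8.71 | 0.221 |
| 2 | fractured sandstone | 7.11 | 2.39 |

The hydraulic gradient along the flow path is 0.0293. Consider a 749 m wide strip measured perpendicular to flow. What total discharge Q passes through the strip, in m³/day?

415

Flow is parallel to layering, so each bed carries its own Darcy discharge and the transmissivities add.
Σ(K_i·b_i) = 0.221×8.71 + 2.39×7.11 = 18.92 m²/day.
Hydraulic gradient i = 0.0293.
Q = Σ(K_i·b_i) · W · i = 18.92 × 749 × 0.02930 = 415.2 m³/day.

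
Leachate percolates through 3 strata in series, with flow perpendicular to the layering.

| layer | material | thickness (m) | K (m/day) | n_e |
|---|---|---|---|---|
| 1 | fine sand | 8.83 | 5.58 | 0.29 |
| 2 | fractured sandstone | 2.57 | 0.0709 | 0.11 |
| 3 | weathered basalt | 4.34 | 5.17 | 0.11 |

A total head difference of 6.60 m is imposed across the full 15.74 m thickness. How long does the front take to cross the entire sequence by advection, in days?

19.5

With flow normal to the layers, continuity requires the same specific discharge q through every layer.
Σ(b_i/K_i) = 8.83/5.58 + 2.57/0.0709 + 4.34/5.17 = 38.67 d.
q = Δh / Σ(b_i/K_i) = 6.60 / 38.67 = 0.1707 m/day.
In each layer the seepage velocity is v_i = q/n_i, so the layer transit time is t_i = b_i·n_i / q:
  layer 1 (fine sand): t_1 = 8.83 × 0.29 / 0.1707 = 15.00 d
  layer 2 (fractured sandstone): t_2 = 2.57 × 0.11 / 0.1707 = 1.656 d
  layer 3 (weathered basalt): t_3 = 4.34 × 0.11 / 0.1707 = 2.797 d
Total t = Σ t_i = 19.46 days.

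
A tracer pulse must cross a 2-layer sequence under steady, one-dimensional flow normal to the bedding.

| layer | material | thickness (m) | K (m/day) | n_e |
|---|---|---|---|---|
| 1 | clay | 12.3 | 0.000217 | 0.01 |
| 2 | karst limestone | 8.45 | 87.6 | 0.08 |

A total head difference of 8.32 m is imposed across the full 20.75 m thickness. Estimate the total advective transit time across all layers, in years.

With flow normal to the layers, continuity requires the same specific discharge q through every layer.
Σ(b_i/K_i) = 12.3/0.000217 + 8.45/87.6 = 56682 d.
q = Δh / Σ(b_i/K_i) = 8.32 / 56682 = 0.0001468 m/day.
In each layer the seepage velocity is v_i = q/n_i, so the layer transit time is t_i = b_i·n_i / q:
  layer 1 (clay): t_1 = 12.3 × 0.01 / 0.0001468 = 838.0 d
  layer 2 (karst limestone): t_2 = 8.45 × 0.08 / 0.0001468 = 4605 d
Total t = Σ t_i = 5443 days = 14.90 years.

14.9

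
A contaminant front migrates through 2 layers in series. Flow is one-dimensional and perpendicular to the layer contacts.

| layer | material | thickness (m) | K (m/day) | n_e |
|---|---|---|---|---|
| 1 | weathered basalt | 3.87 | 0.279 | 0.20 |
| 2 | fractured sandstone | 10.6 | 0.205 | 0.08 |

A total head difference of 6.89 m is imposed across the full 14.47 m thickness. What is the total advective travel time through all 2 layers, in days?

With flow normal to the layers, continuity requires the same specific discharge q through every layer.
Σ(b_i/K_i) = 3.87/0.279 + 10.6/0.205 = 65.58 d.
q = Δh / Σ(b_i/K_i) = 6.89 / 65.58 = 0.1051 m/day.
In each layer the seepage velocity is v_i = q/n_i, so the layer transit time is t_i = b_i·n_i / q:
  layer 1 (weathered basalt): t_1 = 3.87 × 0.20 / 0.1051 = 7.367 d
  layer 2 (fractured sandstone): t_2 = 10.6 × 0.08 / 0.1051 = 8.071 d
Total t = Σ t_i = 15.44 days.

15.4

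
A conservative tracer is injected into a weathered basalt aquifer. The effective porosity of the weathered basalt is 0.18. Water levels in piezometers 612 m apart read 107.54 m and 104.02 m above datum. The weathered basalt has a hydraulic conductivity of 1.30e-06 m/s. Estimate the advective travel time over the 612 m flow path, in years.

467

Convert K: 1.30e-06 m/s × 86400 = 0.1123 m/day.
Hydraulic gradient i = (107.54 − 104.02) / 612 = 3.52 / 612 = 0.005752.
Darcy flux q = K · i = 0.1123 × 0.005752 = 0.0006460 m/day.
Seepage velocity v = q / n_e = 0.0006460 / 0.18 = 0.003589 m/day.
Travel time t = L / v = 612 / 0.003589 = 1.705e+05 days = 466.9 years.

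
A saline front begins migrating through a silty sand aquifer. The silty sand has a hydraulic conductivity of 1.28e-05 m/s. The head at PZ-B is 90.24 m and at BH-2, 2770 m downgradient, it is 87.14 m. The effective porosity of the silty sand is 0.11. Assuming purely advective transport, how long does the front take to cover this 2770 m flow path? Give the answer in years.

674

Convert K: 1.28e-05 m/s × 86400 = 1.106 m/day.
Hydraulic gradient i = (90.24 − 87.14) / 2770 = 3.1 / 2770 = 0.001119.
Darcy flux q = K · i = 1.106 × 0.001119 = 0.001238 m/day.
Seepage velocity v = q / n_e = 0.001238 / 0.11 = 0.01125 m/day.
Travel time t = L / v = 2770 / 0.01125 = 2.462e+05 days = 674.0 years.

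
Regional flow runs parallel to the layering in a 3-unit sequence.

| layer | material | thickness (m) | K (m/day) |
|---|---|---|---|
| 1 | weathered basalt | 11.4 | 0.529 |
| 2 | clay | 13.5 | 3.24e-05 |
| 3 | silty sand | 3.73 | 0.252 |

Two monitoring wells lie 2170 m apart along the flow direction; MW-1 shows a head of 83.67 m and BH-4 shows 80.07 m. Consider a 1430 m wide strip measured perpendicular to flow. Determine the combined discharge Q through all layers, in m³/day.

16.5

Flow is parallel to layering, so each bed carries its own Darcy discharge and the transmissivities add.
Σ(K_i·b_i) = 0.529×11.4 + 3.24e-05×13.5 + 0.252×3.73 = 6.971 m²/day.
Hydraulic gradient i = (83.67 − 80.07) / 2170 = 3.6 / 2170 = 0.001659.
Q = Σ(K_i·b_i) · W · i = 6.971 × 1430 × 0.001659 = 16.54 m³/day.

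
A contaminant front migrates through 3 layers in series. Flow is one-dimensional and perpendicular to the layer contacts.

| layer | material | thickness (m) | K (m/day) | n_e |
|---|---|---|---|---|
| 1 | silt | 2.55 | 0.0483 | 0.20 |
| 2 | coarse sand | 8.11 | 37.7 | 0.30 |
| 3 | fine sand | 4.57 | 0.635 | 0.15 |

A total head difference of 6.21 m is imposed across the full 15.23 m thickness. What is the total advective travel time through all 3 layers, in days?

35.2

With flow normal to the layers, continuity requires the same specific discharge q through every layer.
Σ(b_i/K_i) = 2.55/0.0483 + 8.11/37.7 + 4.57/0.635 = 60.21 d.
q = Δh / Σ(b_i/K_i) = 6.21 / 60.21 = 0.1031 m/day.
In each layer the seepage velocity is v_i = q/n_i, so the layer transit time is t_i = b_i·n_i / q:
  layer 1 (silt): t_1 = 2.55 × 0.20 / 0.1031 = 4.945 d
  layer 2 (coarse sand): t_2 = 8.11 × 0.30 / 0.1031 = 23.59 d
  layer 3 (fine sand): t_3 = 4.57 × 0.15 / 0.1031 = 6.646 d
Total t = Σ t_i = 35.18 days.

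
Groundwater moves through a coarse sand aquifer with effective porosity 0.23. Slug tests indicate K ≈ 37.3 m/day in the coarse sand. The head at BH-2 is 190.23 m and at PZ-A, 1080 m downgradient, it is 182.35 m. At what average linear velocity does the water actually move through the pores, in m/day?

Hydraulic gradient i = (190.23 − 182.35) / 1080 = 7.88 / 1080 = 0.007296.
Darcy flux q = K · i = 37.30 × 0.007296 = 0.2722 m/day.
Seepage velocity v = q / n_e = 0.2722 / 0.23 = 1.183 m/day.

1.18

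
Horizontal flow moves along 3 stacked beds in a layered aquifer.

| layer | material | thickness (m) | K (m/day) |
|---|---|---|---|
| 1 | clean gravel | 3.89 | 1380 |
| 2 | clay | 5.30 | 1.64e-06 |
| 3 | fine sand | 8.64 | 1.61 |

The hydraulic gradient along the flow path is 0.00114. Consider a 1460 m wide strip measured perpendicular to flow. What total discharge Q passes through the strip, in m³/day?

Flow is parallel to layering, so each bed carries its own Darcy discharge and the transmissivities add.
Σ(K_i·b_i) = 1380×3.89 + 1.64e-06×5.30 + 1.61×8.64 = 5382 m²/day.
Hydraulic gradient i = 0.00114.
Q = Σ(K_i·b_i) · W · i = 5382 × 1460 × 0.001140 = 8958 m³/day.

8960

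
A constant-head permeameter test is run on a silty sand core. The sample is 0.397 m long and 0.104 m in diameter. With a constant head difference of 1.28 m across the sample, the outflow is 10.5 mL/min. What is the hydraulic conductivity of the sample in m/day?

Cross-sectional area A = π·(d/2)² = π × (0.104/2)² = 0.008495 m².
Convert discharge: 10.5 mL/min = 1.750e-07 m³/s.
Darcy's law rearranged: K = Q·L / (A·Δh) = 1.750e-07 × 0.397 / (0.008495 × 1.28) = 6.389e-06 m/s = 0.5520 m/day.

0.552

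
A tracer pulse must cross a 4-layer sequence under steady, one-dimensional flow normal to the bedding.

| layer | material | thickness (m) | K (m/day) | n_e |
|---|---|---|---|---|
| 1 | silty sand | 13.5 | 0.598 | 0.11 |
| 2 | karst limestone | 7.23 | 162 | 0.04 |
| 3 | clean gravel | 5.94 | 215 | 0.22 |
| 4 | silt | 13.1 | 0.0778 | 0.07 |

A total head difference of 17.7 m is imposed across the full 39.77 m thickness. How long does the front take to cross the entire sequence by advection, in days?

With flow normal to the layers, continuity requires the same specific discharge q through every layer.
Σ(b_i/K_i) = 13.5/0.598 + 7.23/162 + 5.94/215 + 13.1/0.0778 = 191.0 d.
q = Δh / Σ(b_i/K_i) = 17.7 / 191.0 = 0.09266 m/day.
In each layer the seepage velocity is v_i = q/n_i, so the layer transit time is t_i = b_i·n_i / q:
  layer 1 (silty sand): t_1 = 13.5 × 0.11 / 0.09266 = 16.03 d
  layer 2 (karst limestone): t_2 = 7.23 × 0.04 / 0.09266 = 3.121 d
  layer 3 (clean gravel): t_3 = 5.94 × 0.22 / 0.09266 = 14.10 d
  layer 4 (silt): t_4 = 13.1 × 0.07 / 0.09266 = 9.897 d
Total t = Σ t_i = 43.15 days.

43.1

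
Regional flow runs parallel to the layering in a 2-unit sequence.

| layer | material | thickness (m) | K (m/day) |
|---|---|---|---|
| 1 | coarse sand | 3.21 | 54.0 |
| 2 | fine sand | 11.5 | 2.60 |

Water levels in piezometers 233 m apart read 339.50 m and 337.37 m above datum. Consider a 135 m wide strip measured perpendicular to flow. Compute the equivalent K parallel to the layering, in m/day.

13.8

Flow is parallel to layering, so each bed carries its own Darcy discharge and the transmissivities add.
Σ(K_i·b_i) = 54.0×3.21 + 2.60×11.5 = 203.2 m²/day.
Total thickness b = 14.71 m, so K_eq = Σ(K_i·b_i)/b = 13.82 m/day.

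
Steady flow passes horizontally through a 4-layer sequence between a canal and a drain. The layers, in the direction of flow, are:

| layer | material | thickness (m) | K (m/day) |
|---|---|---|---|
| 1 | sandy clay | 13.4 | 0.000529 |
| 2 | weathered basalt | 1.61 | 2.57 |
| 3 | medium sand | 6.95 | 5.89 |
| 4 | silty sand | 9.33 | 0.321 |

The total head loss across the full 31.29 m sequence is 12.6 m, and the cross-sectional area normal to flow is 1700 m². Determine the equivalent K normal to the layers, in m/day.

Flow is perpendicular to layering, so the layers act in series and the equivalent K is the thickness-weighted harmonic mean.
Total thickness L = 13.4 + 1.61 + 6.95 + 9.33 = 31.29 m.
Σ(b_i/K_i) = 13.4/0.000529 + 1.61/2.57 + 6.95/5.89 + 9.33/0.321 = 25362 d.
K_eq = L / Σ(b_i/K_i) = 31.29 / 25362 = 0.001234 m/day.

0.00123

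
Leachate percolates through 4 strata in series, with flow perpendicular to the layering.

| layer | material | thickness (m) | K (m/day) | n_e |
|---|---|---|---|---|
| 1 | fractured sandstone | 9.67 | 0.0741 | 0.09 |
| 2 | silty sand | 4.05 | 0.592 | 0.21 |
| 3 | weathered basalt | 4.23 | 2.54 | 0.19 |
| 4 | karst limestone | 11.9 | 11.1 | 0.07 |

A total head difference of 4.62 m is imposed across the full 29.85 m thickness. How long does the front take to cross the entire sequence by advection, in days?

With flow normal to the layers, continuity requires the same specific discharge q through every layer.
Σ(b_i/K_i) = 9.67/0.0741 + 4.05/0.592 + 4.23/2.54 + 11.9/11.1 = 140.1 d.
q = Δh / Σ(b_i/K_i) = 4.62 / 140.1 = 0.03298 m/day.
In each layer the seepage velocity is v_i = q/n_i, so the layer transit time is t_i = b_i·n_i / q:
  layer 1 (fractured sandstone): t_1 = 9.67 × 0.09 / 0.03298 = 26.39 d
  layer 2 (silty sand): t_2 = 4.05 × 0.21 / 0.03298 = 25.79 d
  layer 3 (weathered basalt): t_3 = 4.23 × 0.19 / 0.03298 = 24.37 d
  layer 4 (karst limestone): t_4 = 11.9 × 0.07 / 0.03298 = 25.26 d
Total t = Σ t_i = 101.8 days.

102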